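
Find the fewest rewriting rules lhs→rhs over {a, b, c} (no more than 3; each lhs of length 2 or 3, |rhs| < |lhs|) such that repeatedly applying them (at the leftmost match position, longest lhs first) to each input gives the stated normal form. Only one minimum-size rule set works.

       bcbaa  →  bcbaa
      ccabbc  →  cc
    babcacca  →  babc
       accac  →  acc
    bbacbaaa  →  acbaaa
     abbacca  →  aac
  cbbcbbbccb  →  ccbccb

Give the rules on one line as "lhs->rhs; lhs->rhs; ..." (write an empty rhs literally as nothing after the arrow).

  | bcbaa
  | ccabbc => cbbc => cc
  | babcacca => babcca => babc
  | accac => acc

bb->; ca->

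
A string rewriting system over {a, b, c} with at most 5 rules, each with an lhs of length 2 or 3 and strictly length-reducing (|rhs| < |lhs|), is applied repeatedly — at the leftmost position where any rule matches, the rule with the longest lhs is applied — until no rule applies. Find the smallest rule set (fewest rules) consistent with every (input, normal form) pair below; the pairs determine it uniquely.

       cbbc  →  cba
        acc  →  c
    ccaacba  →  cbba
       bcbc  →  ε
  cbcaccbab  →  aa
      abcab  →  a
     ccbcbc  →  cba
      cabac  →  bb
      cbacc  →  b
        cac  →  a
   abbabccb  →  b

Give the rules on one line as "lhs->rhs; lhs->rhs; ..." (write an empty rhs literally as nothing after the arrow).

  | cbbc => cba
  | acc => c
  | ccaacba => cbacba => cbba
  | bcbc => abc => ac => ε

ab->a; ac->; bc->a; ca->b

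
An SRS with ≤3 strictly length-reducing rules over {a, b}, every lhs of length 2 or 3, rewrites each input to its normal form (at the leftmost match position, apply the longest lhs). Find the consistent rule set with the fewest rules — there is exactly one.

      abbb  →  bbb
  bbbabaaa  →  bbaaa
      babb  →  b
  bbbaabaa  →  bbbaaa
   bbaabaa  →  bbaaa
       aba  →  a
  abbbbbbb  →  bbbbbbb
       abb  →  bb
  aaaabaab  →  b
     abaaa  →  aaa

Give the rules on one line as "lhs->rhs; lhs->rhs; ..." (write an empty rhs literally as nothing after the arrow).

  | abbb => bbb
  | bbbabaaa => bbaaa
  | babb => b
  | bbbaabaa => bbbaaa

ab->b; aba->a; bab->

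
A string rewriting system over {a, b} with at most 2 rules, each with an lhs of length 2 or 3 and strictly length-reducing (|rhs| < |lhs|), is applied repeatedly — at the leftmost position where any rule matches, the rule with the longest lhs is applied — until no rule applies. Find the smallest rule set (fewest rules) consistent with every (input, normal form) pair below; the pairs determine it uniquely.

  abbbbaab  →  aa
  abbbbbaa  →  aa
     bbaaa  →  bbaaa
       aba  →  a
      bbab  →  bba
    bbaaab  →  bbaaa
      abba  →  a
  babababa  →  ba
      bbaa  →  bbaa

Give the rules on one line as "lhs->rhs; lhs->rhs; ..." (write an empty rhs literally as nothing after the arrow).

  | abbbbaab => abbbaab => abbaab => abaab => aab => aa
  | abbbbbaa => abbbbaa => abbbaa => abbaa => abaa => aa
  | bbaaa
  | aba => a

ab->a; aba->a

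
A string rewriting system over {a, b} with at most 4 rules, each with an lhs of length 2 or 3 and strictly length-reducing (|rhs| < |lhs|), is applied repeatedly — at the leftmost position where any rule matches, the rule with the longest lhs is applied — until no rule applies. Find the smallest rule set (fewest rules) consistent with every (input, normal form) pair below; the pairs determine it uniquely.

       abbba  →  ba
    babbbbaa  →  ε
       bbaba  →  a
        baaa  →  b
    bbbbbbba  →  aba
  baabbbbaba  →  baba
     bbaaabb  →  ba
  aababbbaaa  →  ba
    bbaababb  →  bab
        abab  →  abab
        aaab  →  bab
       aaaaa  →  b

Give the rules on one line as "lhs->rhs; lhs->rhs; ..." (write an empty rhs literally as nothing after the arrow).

aa->b; aab->ba; abb->; bb->a

  | abbba => ba
  | babbbbaa => bbbaa => abaa => abb => ε
  | bbaba => aaba => baa => bb => a
  | baaa => bba => aa => b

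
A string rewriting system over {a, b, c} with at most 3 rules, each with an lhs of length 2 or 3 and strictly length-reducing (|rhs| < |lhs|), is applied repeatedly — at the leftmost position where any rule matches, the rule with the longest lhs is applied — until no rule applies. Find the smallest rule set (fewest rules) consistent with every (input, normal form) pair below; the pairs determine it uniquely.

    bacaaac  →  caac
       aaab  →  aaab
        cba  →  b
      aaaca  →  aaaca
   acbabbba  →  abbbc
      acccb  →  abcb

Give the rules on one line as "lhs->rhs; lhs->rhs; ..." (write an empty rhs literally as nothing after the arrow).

ba->c; cc->b

  | bacaaac => ccaaac => baaac => caac
  | aaab
  | cba => cc => b
  | aaaca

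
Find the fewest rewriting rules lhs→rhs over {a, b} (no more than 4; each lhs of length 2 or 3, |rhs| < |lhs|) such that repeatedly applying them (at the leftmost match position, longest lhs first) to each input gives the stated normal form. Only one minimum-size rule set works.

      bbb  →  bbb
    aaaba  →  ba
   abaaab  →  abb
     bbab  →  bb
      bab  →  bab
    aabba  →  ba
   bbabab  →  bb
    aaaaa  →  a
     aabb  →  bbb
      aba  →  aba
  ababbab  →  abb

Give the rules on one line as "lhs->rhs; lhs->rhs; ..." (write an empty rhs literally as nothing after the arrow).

  | bbb
  | aaaba => ba
  | abaaab => abb
  | bbab => aab => bb

aa->a; aaa->; aab->bb; bba->aa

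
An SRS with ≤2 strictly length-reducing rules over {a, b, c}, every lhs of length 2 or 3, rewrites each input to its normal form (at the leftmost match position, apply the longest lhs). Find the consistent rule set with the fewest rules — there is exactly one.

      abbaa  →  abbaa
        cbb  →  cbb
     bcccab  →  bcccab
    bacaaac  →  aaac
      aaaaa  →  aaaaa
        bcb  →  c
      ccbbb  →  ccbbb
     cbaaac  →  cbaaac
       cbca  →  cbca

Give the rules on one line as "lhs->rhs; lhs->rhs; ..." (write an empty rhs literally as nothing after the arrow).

bac->; bcb->c

  | abbaa
  | cbb
  | bcccab
  | bacaaac => aaac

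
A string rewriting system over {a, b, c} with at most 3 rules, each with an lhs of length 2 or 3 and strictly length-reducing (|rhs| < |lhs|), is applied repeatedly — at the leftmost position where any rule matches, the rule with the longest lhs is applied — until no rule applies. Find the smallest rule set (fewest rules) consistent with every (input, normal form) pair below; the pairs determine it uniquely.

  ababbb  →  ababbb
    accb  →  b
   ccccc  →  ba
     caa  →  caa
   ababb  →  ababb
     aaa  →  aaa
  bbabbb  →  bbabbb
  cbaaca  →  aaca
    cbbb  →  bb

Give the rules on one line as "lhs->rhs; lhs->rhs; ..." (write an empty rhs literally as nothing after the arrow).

  | ababbb
  | accb => bcb => b
  | ccccc => accc => bcc => ba
  | caa

acc->bc; cb->; cc->a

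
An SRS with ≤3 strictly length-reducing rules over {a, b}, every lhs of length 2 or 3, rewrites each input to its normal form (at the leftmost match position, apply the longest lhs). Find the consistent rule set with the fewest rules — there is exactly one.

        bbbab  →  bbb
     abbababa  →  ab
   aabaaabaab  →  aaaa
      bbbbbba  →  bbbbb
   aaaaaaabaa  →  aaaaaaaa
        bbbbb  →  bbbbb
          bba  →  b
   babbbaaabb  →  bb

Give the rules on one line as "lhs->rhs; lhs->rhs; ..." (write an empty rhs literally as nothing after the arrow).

aab->a; ba->

  | bbbab => bbb
  | abbababa => abbaba => abba => ab
  | aabaaabaab => aaaabaab => aaaaab => aaaa
  | bbbbbba => bbbbb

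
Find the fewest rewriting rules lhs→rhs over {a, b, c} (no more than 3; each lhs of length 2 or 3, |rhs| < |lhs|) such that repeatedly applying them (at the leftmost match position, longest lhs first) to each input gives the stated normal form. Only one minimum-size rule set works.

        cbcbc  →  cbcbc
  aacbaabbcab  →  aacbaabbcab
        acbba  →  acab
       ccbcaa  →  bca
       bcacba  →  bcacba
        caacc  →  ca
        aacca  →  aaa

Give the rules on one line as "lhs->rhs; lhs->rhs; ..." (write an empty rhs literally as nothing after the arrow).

  | cbcbc
  | aacbaabbcab
  | acbba => acab
  | ccbcaa => bcaa => bca

bba->ab; caa->ca; cc->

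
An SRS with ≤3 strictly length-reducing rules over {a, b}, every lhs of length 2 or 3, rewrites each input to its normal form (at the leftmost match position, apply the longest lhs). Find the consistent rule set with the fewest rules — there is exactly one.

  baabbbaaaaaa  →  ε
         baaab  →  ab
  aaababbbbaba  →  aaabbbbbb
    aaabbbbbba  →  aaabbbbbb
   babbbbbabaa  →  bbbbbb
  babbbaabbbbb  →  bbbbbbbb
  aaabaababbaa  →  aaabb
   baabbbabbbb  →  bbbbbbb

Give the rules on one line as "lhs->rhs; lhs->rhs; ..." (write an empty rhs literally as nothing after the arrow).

ba->b; baa->

  | baabbbaaaaaa => bbbaaaaaa => bbaaaa => baa => ε
  | baaab => ab
  | aaababbbbaba => aaabbbbbaba => aaabbbbbba => aaabbbbbb
  | aaabbbbbba => aaabbbbbb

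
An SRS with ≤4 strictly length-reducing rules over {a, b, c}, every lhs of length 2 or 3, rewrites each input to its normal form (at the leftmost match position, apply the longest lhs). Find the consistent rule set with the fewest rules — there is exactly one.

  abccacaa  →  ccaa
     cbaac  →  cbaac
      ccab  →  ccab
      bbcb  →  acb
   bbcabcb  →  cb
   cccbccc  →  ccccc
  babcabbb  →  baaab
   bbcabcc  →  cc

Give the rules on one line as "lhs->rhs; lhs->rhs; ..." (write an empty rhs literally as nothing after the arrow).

aca->c; bb->a; bc->

  | abccacaa => acacaa => ccaa
  | cbaac
  | ccab
  | bbcb => acb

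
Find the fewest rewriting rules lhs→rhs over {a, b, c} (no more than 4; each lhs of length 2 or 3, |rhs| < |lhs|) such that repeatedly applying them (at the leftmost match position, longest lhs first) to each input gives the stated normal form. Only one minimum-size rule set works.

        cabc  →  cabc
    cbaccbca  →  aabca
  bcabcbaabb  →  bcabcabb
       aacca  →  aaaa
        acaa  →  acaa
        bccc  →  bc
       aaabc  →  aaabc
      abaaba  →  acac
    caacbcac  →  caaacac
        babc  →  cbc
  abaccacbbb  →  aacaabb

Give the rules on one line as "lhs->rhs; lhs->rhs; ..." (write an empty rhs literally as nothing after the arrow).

  | cabc
  | cbaccbca => ccccbca => accbca => aabca
  | bcabcbaabb => bcabccabb => bcabcabb
  | aacca => aaaa

acb->aa; ba->c; bcc->bc; cc->a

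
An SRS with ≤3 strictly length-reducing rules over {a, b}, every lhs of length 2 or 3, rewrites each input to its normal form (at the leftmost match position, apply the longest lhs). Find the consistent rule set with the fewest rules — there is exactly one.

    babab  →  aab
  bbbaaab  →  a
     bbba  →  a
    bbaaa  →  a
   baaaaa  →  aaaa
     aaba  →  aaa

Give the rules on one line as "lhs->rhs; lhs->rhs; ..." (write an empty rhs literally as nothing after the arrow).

ba->a; baa->a; bab->a

  | babab => aab
  | bbbaaab => bbaab => bab => a
  | bbba => bba => ba => a
  | bbaaa => baa => a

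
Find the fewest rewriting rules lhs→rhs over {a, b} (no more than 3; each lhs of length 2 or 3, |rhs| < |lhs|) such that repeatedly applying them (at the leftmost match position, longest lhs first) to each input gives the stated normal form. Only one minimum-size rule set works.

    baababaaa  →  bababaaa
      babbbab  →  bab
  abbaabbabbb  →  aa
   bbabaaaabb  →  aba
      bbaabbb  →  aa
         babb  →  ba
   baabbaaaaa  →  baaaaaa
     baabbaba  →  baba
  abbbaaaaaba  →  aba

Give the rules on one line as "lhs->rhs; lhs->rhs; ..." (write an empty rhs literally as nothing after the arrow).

  | baababaaa => bababaaa
  | babbbab => baaab => baab => bab
  | abbaabbabbb => aaabbabbb => aabbabbb => abbabbb => aabbb => abbb => aa
  | bbabaaaabb => abaaaabb => abaaabb => abaabb => ababb => aba

aab->ab; bb->; bbb->a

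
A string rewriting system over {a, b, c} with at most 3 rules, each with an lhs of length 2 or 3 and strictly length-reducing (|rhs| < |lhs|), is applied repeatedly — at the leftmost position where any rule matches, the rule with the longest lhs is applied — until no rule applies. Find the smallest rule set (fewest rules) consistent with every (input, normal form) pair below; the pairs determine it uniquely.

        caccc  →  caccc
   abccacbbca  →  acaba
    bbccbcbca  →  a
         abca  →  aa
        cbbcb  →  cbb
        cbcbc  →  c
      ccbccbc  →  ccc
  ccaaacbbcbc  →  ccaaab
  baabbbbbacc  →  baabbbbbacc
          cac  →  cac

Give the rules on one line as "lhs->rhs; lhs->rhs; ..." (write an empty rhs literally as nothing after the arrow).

  | caccc
  | abccacbbca => acacbbca => acabbca => acaba
  | bbccbcbca => bcbcbca => bcbca => bca => a
  | abca => aa

acb->ab; bc->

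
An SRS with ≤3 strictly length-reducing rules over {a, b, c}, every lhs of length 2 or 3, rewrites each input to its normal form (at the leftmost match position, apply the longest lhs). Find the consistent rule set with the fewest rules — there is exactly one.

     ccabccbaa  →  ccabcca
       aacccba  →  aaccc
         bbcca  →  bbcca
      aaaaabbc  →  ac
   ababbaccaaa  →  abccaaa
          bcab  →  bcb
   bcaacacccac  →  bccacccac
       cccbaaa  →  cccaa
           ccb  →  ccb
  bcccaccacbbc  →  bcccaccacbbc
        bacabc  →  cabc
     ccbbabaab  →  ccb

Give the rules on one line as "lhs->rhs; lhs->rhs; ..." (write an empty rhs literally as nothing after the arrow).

aab->; ba->; bca->bc

  | ccabccbaa => ccabcca
  | aacccba => aaccc
  | bbcca
  | aaaaabbc => aaabc => ac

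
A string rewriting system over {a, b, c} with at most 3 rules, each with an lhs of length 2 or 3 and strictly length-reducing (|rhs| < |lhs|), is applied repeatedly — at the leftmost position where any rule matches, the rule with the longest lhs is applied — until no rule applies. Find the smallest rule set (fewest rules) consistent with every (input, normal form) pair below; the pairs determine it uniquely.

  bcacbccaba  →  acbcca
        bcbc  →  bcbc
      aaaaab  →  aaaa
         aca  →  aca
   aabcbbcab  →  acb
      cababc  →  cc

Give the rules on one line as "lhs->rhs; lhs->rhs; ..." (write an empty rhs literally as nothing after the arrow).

ab->; bca->a

  | bcacbccaba => acbccaba => acbcca
  | bcbc
  | aaaaab => aaaa
  | aca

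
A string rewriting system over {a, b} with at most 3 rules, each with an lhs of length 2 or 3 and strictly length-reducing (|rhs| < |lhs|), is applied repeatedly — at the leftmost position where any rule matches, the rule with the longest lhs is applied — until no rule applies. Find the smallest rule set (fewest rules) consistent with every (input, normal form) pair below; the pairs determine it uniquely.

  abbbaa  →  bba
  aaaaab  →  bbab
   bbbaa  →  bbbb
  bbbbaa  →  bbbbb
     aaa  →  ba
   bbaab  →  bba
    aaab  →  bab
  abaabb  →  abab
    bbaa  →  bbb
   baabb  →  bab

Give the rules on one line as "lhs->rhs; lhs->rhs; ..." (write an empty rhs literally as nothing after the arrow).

  | abbbaa => babaa => babb => bba
  | aaaaab => baaab => bbab
  | bbbaa => bbbb
  | bbbbaa => bbbbb

aa->b; aab->a; abb->ba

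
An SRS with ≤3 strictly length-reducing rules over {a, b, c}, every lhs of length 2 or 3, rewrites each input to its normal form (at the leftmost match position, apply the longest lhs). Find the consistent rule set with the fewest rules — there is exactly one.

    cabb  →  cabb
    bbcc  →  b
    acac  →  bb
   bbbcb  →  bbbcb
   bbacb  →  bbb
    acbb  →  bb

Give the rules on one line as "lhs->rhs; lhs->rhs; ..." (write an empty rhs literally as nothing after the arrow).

ac->b; acb->b; bcc->

  | cabb
  | bbcc => b
  | acac => bac => bb
  | bbbcb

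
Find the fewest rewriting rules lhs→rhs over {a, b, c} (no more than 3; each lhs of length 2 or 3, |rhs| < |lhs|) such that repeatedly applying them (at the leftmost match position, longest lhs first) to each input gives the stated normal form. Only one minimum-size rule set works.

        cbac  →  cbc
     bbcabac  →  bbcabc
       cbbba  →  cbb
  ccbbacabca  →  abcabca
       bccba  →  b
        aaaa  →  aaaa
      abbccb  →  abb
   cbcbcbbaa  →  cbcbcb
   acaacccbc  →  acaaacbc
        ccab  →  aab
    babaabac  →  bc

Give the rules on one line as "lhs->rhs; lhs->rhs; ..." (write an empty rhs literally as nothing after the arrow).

  | cbac => cbc
  | bbcabac => bbcabc
  | cbbba => cbb
  | ccbbacabca => abbacabca => abcabca

ba->b; bba->b; cc->a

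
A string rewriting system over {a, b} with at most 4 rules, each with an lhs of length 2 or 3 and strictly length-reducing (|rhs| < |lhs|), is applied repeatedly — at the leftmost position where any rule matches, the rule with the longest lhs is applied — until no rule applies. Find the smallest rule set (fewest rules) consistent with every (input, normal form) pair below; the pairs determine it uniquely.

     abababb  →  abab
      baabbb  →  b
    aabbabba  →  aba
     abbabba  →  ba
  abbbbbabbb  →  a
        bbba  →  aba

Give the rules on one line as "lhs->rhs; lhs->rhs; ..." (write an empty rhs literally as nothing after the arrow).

  | abababb => ababaa => abab
  | baabbb => bbbb => abb => aa => b
  | aabbabba => bbbabba => ababba => abaaa => aba
  | abbabba => aaabba => babba => baaa => ba

aa->b; baa->b; bb->a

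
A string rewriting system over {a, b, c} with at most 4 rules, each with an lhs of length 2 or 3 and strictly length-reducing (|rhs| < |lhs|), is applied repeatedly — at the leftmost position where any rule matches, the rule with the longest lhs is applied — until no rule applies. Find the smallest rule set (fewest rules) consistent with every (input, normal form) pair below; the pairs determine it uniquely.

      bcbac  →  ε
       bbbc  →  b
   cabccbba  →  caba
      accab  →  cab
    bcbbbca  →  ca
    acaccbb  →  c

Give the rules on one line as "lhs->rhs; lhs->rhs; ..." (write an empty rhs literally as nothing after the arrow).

ac->; bb->; bc->b

  | bcbac => bbac => ac => ε
  | bbbc => bc => b
  | cabccbba => cabcbba => cabbba => caba
  | accab => cab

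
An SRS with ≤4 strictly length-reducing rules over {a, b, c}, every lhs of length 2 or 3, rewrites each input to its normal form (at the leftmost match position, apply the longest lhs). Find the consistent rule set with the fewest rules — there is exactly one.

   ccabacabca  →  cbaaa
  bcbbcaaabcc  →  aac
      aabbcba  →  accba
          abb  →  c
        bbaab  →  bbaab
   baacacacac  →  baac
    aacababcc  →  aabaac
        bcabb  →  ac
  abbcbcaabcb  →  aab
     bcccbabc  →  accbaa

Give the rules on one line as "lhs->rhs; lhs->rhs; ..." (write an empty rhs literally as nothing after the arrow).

  | ccabacabca => cbacabca => cbabca => cbaaa
  | bcbbcaaabcc => abbcaaabcc => ccaaabcc => caabcc => abcc => aac
  | aabbcba => accba
  | abb => c

abb->c; bc->a; ca->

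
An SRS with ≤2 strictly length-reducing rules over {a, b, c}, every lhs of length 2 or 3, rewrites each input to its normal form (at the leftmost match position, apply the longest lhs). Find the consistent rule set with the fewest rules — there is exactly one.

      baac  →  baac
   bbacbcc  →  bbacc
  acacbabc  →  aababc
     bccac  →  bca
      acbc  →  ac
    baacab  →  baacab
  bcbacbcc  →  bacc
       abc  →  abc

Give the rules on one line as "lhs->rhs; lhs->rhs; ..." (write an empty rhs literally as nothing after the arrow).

  | baac
  | bbacbcc => bbacc
  | acacbabc => aababc
  | bccac => bca

cac->a; cb->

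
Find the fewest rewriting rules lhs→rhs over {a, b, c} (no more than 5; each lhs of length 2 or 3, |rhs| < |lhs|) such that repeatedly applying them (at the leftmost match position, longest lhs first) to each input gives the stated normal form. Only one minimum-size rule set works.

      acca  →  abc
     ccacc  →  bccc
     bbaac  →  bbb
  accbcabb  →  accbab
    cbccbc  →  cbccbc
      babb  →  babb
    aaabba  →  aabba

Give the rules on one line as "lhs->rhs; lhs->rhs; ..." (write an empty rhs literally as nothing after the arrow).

  | acca => abc
  | ccacc => bccc
  | bbaac => bbb
  | accbcabb => accbab

aaa->aa; aac->b; cab->a; cca->bc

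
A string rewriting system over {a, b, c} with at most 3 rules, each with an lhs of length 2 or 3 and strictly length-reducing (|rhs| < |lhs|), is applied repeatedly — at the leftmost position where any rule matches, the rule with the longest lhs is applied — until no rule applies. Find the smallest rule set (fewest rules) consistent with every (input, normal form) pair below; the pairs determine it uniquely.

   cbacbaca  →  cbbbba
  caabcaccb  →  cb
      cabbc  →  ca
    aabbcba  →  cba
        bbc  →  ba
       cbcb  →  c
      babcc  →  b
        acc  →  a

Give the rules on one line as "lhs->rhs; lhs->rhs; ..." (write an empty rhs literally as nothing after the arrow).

ab->; ac->b; bc->a

  | cbacbaca => cbbbaca => cbbbba
  | caabcaccb => cacaccb => cbaccb => cbbcb => cbab => cb
  | cabbc => cbc => ca
  | aabbcba => abcba => cba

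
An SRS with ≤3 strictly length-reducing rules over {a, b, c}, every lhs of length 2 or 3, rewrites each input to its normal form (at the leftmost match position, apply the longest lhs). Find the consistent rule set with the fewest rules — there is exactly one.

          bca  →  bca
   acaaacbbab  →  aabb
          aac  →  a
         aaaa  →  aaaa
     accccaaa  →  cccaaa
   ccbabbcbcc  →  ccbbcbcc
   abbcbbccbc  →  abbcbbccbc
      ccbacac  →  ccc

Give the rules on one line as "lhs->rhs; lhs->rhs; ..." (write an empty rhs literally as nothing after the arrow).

ac->; ba->

  | bca
  | acaaacbbab => aaacbbab => aabbab => aabb
  | aac => a
  | aaaa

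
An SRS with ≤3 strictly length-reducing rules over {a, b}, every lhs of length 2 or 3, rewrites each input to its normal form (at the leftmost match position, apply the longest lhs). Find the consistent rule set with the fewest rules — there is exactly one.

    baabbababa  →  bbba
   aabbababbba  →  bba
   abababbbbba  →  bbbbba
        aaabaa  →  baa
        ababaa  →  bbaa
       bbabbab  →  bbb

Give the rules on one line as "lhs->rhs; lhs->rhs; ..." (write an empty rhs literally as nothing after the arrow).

  | baabbababa => baababa => bababa => bbaba => bbba
  | aabbababbba => aababbba => ababbba => babbba => bba
  | abababbbbba => bababbbbba => bbabbbbba => bbbbba
  | aaabaa => aabaa => abaa => baa

ab->b; abb->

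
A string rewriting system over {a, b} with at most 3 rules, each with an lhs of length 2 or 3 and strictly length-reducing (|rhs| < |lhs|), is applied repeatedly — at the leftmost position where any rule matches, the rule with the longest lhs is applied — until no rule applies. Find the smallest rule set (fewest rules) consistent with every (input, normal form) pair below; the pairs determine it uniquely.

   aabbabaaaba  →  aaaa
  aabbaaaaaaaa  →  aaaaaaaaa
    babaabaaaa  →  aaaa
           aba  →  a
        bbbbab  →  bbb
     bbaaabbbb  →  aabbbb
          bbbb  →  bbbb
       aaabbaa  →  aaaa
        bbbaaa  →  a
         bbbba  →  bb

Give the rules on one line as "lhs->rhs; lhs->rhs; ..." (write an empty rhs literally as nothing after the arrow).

  | aabbabaaaba => aabaaaba => aaaaba => aaaa
  | aabbaaaaaaaa => aaaaaaaaa
  | babaabaaaa => baabaaaa => abaaaa => aaaa
  | aba => a

ba->; bba->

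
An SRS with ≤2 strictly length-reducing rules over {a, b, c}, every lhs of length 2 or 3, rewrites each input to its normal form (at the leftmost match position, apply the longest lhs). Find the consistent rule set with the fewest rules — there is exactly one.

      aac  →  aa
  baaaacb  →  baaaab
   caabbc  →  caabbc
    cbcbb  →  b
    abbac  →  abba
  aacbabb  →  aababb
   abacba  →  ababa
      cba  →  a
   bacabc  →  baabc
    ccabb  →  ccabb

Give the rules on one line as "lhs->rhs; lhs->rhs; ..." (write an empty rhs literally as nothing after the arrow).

  | aac => aa
  | baaaacb => baaaab
  | caabbc
  | cbcbb => cbb => b

ac->a; cb->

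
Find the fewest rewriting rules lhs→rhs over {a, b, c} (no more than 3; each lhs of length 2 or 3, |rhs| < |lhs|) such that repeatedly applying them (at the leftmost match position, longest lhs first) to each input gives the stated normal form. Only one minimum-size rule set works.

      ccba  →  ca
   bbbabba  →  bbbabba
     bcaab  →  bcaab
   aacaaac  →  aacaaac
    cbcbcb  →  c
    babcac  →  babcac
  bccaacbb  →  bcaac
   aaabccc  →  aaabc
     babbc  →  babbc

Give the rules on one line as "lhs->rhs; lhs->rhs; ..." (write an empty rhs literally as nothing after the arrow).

cb->c; cc->c

  | ccba => cba => ca
  | bbbabba
  | bcaab
  | aacaaac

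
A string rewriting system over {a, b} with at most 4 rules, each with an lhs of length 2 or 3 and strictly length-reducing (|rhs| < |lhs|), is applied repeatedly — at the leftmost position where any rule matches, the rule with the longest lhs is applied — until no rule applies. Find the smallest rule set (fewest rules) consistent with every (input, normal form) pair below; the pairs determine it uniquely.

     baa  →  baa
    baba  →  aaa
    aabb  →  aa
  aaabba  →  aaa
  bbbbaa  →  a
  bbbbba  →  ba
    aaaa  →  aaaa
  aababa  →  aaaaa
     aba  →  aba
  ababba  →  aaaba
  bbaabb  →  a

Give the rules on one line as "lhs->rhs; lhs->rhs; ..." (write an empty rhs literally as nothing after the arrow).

bab->aa; bb->; bba->

  | baa
  | baba => aaa
  | aabb => aa
  | aaabba => aaa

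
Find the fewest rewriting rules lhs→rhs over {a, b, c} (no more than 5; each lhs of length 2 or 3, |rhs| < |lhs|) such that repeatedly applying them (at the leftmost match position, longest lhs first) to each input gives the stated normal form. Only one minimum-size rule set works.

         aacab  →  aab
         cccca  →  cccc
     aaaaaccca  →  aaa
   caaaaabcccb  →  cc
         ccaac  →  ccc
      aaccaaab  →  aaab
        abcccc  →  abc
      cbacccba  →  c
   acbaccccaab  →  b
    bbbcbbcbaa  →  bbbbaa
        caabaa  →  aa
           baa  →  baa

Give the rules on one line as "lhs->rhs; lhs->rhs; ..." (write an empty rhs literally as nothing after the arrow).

ac->; bcc->bc; ca->c; cb->

  | aacab => aab
  | cccca => cccc
  | aaaaaccca => aaaacca => aaaca => aaa
  | caaaaabcccb => caaaabcccb => caaabcccb => caabcccb => cabcccb => cbcccb => cccb => cc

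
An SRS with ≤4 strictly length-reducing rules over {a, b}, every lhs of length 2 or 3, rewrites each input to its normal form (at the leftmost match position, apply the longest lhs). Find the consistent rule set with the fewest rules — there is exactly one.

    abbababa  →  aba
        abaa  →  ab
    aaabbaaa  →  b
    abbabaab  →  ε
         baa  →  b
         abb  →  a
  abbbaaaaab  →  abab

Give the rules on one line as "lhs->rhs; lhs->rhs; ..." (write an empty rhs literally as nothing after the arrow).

  | abbababa => aababa => bbaba => aba
  | abaa => ab
  | aaabbaaa => babbaaa => baaaa => baa => b
  | abbabaab => aabaab => bbaab => aab => bb => ε

aa->b; baa->b; bb->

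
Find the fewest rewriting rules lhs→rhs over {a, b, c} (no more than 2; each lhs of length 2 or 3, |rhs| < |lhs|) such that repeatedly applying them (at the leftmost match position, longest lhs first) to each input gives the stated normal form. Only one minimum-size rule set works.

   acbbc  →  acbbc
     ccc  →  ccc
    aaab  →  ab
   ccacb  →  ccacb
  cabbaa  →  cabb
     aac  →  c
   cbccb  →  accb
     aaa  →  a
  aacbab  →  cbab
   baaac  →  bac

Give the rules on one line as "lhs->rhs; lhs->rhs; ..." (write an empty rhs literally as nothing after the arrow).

aa->; cbc->ac

  | acbbc
  | ccc
  | aaab => ab
  | ccacb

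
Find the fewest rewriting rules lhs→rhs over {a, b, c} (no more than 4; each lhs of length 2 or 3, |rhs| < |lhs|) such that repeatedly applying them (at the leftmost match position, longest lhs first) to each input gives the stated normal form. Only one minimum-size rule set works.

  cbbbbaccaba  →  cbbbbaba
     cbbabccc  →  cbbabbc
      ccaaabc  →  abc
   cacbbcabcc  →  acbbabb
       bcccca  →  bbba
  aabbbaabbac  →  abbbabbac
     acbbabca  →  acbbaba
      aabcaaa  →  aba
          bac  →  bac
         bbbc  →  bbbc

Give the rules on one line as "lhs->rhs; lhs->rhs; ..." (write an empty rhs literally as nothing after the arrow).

aa->a; bcc->bb; ca->a

  | cbbbbaccaba => cbbbbacaba => cbbbbaaba => cbbbbaba
  | cbbabccc => cbbabbc
  | ccaaabc => caaabc => aaabc => aabc => abc
  | cacbbcabcc => acbbcabcc => acbbabcc => acbbabb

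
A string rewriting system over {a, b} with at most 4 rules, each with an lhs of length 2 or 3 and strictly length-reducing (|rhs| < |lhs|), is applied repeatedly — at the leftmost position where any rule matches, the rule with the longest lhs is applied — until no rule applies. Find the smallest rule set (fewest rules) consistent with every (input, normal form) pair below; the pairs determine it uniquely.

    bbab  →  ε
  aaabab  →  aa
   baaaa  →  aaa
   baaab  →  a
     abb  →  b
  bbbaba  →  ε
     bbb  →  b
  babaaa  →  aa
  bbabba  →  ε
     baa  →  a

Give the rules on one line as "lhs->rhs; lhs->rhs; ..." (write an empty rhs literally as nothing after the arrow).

  | bbab => ab => ε
  | aaabab => aaab => aa
  | baaaa => aaa
  | baaab => aab => a

ab->; ba->; bb->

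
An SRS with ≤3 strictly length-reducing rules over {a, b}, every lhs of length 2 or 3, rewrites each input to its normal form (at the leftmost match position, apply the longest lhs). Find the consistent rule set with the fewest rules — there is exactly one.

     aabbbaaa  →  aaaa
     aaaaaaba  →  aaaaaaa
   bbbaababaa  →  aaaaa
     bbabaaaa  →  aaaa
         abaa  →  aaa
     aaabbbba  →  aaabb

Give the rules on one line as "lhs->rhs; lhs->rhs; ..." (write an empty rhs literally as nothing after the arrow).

  | aabbbaaa => aabaa => aaaa
  | aaaaaaba => aaaaaaa
  | bbbaababaa => bababaa => aaabaa => aaaaa
  | bbabaaaa => baaaa => aaaa

ba->a; bab->aa; bba->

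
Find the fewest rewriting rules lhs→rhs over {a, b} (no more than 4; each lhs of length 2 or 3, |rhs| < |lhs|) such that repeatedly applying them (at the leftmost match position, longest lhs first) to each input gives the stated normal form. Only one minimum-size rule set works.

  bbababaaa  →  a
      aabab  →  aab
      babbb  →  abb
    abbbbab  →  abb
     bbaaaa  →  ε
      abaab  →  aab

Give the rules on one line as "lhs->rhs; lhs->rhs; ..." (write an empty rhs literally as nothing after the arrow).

aba->a; ba->; baa->; bab->a

  | bbababaaa => baabaaa => baaa => a
  | aabab => aab
  | babbb => abb
  | abbbbab => abbba => abb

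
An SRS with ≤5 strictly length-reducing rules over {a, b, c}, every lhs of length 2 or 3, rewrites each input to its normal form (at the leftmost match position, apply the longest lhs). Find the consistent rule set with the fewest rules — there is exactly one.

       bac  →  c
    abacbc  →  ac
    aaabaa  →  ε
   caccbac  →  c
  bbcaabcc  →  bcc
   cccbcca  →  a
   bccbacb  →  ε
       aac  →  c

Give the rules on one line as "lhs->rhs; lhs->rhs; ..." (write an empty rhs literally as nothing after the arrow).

  | bac => c
  | abacbc => acbc => ac
  | aaabaa => abaa => aa => ε
  | caccbac => accbac => acac => aac => c

aa->; ba->; ca->a; cb->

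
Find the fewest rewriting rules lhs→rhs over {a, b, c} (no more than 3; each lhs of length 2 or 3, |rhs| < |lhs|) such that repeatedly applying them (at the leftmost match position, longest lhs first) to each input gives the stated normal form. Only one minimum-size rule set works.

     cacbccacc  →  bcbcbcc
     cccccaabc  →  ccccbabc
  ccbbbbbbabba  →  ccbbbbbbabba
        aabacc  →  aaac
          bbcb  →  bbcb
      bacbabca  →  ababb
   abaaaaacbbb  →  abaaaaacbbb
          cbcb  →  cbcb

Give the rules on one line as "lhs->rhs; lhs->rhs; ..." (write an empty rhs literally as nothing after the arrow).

bac->a; ca->b

  | cacbccacc => bcbccacc => bcbcbcc
  | cccccaabc => ccccbabc
  | ccbbbbbbabba
  | aabacc => aaac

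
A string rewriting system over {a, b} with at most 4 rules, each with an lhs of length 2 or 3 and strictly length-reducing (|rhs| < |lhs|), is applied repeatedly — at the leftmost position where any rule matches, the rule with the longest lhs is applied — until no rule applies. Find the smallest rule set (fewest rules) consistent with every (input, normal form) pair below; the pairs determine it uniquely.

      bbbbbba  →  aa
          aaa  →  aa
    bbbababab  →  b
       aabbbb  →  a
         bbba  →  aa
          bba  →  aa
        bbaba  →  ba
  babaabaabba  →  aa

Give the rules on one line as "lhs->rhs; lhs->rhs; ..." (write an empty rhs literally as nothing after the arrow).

  | bbbbbba => bbbbba => bbbba => bbba => bba => aa
  | aaa => aa
  | bbbababab => bbababab => aababab => ababab => babab => bbab => aab => ab => b
  | aabbbb => abbbb => bbbb => bbb => bb => a

aaa->aa; ab->b; bb->a; bbb->bb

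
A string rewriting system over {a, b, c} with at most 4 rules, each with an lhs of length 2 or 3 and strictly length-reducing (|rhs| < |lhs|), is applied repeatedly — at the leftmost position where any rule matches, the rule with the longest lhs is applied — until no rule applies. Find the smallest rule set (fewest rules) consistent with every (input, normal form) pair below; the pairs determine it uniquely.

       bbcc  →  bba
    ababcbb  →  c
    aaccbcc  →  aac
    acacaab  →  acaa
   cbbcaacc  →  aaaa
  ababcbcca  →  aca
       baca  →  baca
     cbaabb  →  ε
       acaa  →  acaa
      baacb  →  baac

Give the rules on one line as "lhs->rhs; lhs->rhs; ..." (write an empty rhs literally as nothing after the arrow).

aab->c; ab->; cb->c; cc->a

  | bbcc => bba
  | ababcbb => abcbb => cbb => cb => c
  | aaccbcc => aaabcc => accc => aac
  | acacaab => acacc => acaa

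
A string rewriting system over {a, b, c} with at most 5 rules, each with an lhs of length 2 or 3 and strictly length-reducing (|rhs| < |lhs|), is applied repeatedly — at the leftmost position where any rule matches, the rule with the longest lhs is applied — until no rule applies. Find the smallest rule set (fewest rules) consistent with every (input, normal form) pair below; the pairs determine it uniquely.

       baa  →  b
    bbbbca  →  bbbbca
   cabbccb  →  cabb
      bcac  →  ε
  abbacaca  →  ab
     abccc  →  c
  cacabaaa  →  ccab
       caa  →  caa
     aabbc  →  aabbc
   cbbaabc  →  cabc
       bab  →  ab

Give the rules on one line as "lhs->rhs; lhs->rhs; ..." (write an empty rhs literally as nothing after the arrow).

  | baa => ba => b
  | bbbbca
  | cabbccb => cabb
  | bcac => bcc => ε

ac->c; ba->b; bab->ab; bcc->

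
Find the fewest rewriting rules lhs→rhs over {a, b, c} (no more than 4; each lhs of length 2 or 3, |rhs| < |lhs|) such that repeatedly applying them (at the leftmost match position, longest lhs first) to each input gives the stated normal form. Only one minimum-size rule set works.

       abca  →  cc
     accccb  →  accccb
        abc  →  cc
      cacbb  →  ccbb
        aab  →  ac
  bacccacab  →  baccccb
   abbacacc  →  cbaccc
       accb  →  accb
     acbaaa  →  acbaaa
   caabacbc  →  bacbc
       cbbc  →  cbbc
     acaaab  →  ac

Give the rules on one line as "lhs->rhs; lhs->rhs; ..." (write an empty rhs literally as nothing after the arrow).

ab->c; ca->c; caa->

  | abca => cca => cc
  | accccb
  | abc => cc
  | cacbb => ccbb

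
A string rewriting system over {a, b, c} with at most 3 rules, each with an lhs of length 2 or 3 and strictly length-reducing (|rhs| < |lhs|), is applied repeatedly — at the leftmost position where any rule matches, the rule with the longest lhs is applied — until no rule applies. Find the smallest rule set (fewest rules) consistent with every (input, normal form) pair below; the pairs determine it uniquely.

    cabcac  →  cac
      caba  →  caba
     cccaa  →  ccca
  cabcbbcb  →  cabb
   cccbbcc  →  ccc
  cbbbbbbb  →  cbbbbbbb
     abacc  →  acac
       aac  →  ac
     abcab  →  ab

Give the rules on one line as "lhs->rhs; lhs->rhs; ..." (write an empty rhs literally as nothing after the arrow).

aa->a; bac->ca; bc->

  | cabcac => caac => cac
  | caba
  | cccaa => ccca
  | cabcbbcb => cabbcb => cabb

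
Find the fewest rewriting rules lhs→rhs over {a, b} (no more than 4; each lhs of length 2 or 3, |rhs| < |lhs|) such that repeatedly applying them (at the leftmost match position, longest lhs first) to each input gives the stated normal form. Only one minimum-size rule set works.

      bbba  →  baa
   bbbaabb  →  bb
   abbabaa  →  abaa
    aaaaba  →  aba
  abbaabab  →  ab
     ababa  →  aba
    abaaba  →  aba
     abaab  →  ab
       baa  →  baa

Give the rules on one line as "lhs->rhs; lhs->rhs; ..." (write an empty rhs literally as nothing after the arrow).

aab->ab; bab->b; bba->aa

  | bbba => baa
  | bbbaabb => baaabb => baabb => babb => bb
  | abbabaa => aaabaa => aabaa => abaa
  | aaaaba => aaaba => aaba => aba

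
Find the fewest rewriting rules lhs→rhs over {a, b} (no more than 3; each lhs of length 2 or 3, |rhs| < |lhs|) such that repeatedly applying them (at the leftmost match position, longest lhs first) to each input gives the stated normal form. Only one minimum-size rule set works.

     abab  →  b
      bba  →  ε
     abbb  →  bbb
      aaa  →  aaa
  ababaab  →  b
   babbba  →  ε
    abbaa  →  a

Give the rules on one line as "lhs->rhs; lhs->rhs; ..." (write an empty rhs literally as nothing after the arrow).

ab->b; ba->; bba->ba

  | abab => bab => b
  | bba => ba => ε
  | abbb => bbb
  | aaa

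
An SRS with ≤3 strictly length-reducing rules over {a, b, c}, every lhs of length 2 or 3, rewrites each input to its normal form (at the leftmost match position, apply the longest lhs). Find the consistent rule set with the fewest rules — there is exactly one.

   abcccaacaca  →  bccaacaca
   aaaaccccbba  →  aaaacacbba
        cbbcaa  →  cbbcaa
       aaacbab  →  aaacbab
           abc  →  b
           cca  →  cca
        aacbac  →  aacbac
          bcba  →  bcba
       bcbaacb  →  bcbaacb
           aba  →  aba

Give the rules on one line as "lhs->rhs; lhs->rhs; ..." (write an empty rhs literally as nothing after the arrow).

  | abcccaacaca => bccaacaca
  | aaaaccccbba => aaaacacbba
  | cbbcaa
  | aaacbab

abc->b; ccc->ca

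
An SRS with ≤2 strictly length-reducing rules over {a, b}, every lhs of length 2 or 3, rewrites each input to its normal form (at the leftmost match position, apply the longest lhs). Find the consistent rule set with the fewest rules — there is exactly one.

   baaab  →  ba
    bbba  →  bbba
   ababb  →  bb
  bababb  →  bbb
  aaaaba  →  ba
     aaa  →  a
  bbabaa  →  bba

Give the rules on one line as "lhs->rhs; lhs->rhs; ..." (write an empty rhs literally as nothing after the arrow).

  | baaab => bab => ba
  | bbba
  | ababb => aabb => bb
  | bababb => baabb => bbb

aa->; ab->a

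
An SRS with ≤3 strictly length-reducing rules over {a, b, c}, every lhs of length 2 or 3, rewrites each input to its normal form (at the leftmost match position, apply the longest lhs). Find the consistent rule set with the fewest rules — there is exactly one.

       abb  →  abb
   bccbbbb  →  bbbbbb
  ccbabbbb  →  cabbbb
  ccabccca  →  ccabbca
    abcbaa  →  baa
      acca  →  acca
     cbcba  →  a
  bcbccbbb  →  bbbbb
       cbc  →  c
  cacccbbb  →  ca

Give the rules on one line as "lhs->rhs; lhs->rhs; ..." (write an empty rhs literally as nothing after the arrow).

  | abb
  | bccbbbb => bbbbbb
  | ccbabbbb => cabbbb
  | ccabccca => ccabbca

aba->ba; bcc->bb; cb->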